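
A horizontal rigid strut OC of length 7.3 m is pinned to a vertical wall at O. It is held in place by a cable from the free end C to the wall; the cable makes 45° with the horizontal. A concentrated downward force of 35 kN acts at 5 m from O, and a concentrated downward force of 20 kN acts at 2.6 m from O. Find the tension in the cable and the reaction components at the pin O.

ΣM about O: T·sin45°·7.3 − 35·5 − 20·2.6 = 0 → T = 227/(7.3·0.707107) = 43.9762 ≈ 43.98 kN.
ΣF_x = 0: O_x − T·cos45° = 0 → O_x = 43.9762 × 0.707107 = 31.10 kN.
ΣF_y = 0: O_y + T·sin45° − 35 − 20 = 0 → O_y = 55 − 43.9762 × 0.707107 = 23.90 kN.

T = 43.98 kN, O_x = 31.10 kN, O_y = 23.90 kN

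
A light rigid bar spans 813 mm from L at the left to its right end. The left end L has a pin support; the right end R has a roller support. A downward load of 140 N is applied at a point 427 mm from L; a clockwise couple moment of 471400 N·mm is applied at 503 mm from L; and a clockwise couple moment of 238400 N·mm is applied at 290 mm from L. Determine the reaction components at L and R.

L_x = 0, L_y = -806.6 N, R_y = 946.6 N

Moments about L: R_y·813 − 140·427 − 471400 − 238400 = 0 → R_y = 769580/813 = 946.593 ≈ 946.6 N.
ΣF_y = 0: L_y + 946.593 − 140 = 0 → L_y = -806.6 N.
ΣF_x = 0: no horizontal applied forces, so L_x = 0.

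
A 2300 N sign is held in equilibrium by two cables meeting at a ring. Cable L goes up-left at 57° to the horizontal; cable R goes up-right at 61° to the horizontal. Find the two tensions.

ΣF_x = 0: −T_L·cos57° + T_R·cos61° = 0 → T_R = 1.12341·T_L.
ΣF_y = 0: T_L·sin57° + T_R·sin61° = 2300.
Substitute: T_L·(0.838671 + 1.12341·0.87462) = 2300 → T_L = 1262.88 ≈ 1263 N.
Then T_R = 1.12341 × 1262.88 = 1419 N.

T_L = 1263 N, T_R = 1419 N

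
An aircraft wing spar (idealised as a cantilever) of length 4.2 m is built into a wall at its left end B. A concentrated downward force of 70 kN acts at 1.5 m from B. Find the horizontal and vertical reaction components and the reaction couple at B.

ΣF_x = 0: B_x = 0.
ΣF_y = 0: B_y − 70 = 0 → B_y = 70.00 kN.
ΣM about B: M_B − 70·1.5 = 0 → M_B = 105.0 kN·m.

B_x = 0, B_y = 70.00 kN, M_B = 105.0 kN·m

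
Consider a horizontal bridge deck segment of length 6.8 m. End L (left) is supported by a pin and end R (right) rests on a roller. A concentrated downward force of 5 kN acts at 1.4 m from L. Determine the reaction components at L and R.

Taking moments about L: R_y·6.8 − 5·1.4 = 0 → R_y = 7/6.8 = 1.02941 ≈ 1.029 kN.
ΣF_y = 0: L_y + 1.02941 − 5 = 0 → L_y = 3.971 kN.
ΣF_x = 0: no horizontal applied forces, so L_x = 0.

L_x = 0, L_y = 3.971 kN, R_y = 1.029 kN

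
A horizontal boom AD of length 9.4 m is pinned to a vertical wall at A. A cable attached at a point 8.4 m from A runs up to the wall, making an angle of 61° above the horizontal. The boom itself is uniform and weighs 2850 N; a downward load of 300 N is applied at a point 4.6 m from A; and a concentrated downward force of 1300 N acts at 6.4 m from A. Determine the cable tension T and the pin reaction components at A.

T = 3144 N, A_x = 1524 N, A_y = 1701 N

ΣM about A: T·sin61°·8.4 − 2850·4.7 − 300·4.6 − 1300·6.4 = 0 → T = 23095/(8.4·0.87462) = 3143.54 ≈ 3144 N.
ΣF_x = 0: A_x − T·cos61° = 0 → A_x = 3143.54 × 0.48481 = 1524 N.
ΣF_y = 0: A_y + T·sin61° − 2850 − 300 − 1300 = 0 → A_y = 4450 − 3143.54 × 0.87462 = 1701 N.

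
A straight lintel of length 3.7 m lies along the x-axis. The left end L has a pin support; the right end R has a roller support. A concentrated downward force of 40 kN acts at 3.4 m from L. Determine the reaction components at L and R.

Moments about L: R_y·3.7 − 40·3.4 = 0 → R_y = 136/3.7 = 36.7568 ≈ 36.76 kN.
ΣF_y = 0: L_y + 36.7568 − 40 = 0 → L_y = 3.243 kN.
ΣF_x = 0: no horizontal applied forces, so L_x = 0.

L_x = 0, L_y = 3.243 kN, R_y = 36.76 kN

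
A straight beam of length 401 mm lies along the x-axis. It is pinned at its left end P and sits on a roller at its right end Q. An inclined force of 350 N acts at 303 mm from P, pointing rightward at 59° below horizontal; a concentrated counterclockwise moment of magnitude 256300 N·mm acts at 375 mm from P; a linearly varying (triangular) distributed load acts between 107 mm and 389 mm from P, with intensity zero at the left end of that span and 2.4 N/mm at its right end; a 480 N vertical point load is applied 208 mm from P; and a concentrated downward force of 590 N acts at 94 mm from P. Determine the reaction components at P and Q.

Resultant of the triangular load: ½ × 2.4 × 282 = 338.4 N, acting at 295 mm from P (one-third of the span from the peak).
Moments about P: Q_y·401 − 350·sin59°·303 + 256300 − (½·2.4·282)·295 − 480·208 − 590·94 = 0 → Q_y = 89730.6/401 = 223.767 ≈ 223.8 N.
ΣF_y = 0: P_y + 223.767 − 350·sin59° − ½·2.4·282 − 480 − 590 = 0 → P_y = 1485 N.
ΣF_x = 0: P_x + 350·cos59° = 0 → P_x = -180.3 N.

P_x = -180.3 N, P_y = 1485 N, Q_y = 223.8 N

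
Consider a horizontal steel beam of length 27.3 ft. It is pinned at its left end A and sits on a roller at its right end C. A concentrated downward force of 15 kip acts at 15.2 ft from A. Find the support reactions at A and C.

Taking moments about A: C_y·27.3 − 15·15.2 = 0 → C_y = 228/27.3 = 8.35165 ≈ 8.352 kip.
ΣF_y = 0: A_y + 8.35165 − 15 = 0 → A_y = 6.648 kip.
ΣF_x = 0: no horizontal applied forces, so A_x = 0.

A_x = 0, A_y = 6.648 kip, C_y = 8.352 kip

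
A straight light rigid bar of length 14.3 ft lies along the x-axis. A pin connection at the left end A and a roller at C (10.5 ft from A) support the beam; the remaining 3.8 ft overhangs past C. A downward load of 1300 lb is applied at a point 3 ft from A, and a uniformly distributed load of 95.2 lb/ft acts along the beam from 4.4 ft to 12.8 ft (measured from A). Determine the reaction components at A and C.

Resultant of the distributed load: 95.2 × 8.4 = 799.68 lb at 8.6 ft from A.
ΣM about A: C_y·10.5 − 1300·3 − (95.2·8.4)·8.6 = 0 → C_y = 10777.248/10.5 = 1026.4 ≈ 1026 lb.
ΣF_y = 0: A_y + 1026.4 − 1300 − 95.2·8.4 = 0 → A_y = 1073 lb.
ΣF_x = 0: no horizontal applied forces, so A_x = 0.

A_x = 0, A_y = 1073 lb, C_y = 1026 lb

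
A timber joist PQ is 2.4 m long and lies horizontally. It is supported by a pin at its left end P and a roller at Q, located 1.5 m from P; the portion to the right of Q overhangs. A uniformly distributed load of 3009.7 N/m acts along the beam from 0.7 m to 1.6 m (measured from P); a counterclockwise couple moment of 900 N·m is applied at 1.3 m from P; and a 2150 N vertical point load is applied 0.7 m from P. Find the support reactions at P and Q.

P_x = 0, P_y = 2379 N, Q_y = 2480 N

Resultant of the distributed load: 3009.7 × 0.9 = 2708.73 N at 1.15 m from P.
Moments about P: Q_y·1.5 − (3009.7·0.9)·1.15 + 900 − 2150·0.7 = 0 → Q_y = 3720.0395/1.5 = 2480.03 ≈ 2480 N.
ΣF_y = 0: P_y + 2480.03 − 3009.7·0.9 − 2150 = 0 → P_y = 2379 N.
ΣF_x = 0: no horizontal applied forces, so P_x = 0.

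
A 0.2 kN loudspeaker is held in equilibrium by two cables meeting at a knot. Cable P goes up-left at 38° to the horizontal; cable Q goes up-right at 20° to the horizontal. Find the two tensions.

T_P = 0.2216 kN, T_Q = 0.1858 kN

ΣF_x = 0: −T_P·cos38° + T_Q·cos20° = 0 → T_Q = 0.838584·T_P.
ΣF_y = 0: T_P·sin38° + T_Q·sin20° = 0.2.
Substitute: T_P·(0.615661 + 0.838584·0.34202) = 0.2 → T_P = 0.221613 ≈ 0.2216 kN.
Then T_Q = 0.838584 × 0.221613 = 0.1858 kN.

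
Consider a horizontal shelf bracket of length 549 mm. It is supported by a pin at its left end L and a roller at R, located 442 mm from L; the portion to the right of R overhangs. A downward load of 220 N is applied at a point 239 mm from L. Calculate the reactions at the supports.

L_x = 0, L_y = 101.0 N, R_y = 119.0 N

Moments about L: R_y·442 − 220·239 = 0 → R_y = 52580/442 = 118.959 ≈ 119.0 N.
ΣF_y = 0: L_y + 118.959 − 220 = 0 → L_y = 101.0 N.
ΣF_x = 0: no horizontal applied forces, so L_x = 0.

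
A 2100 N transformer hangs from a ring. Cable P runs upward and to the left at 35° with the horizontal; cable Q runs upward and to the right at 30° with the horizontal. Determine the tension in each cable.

ΣF_x = 0: −T_P·cos35° + T_Q·cos30° = 0 → T_Q = 0.945875·T_P.
ΣF_y = 0: T_P·sin35° + T_Q·sin30° = 2100.
Substitute: T_P·(0.573576 + 0.945875·0.5) = 2100 → T_P = 2006.66 ≈ 2007 N.
Then T_Q = 0.945875 × 2006.66 = 1898 N.

T_P = 2007 N, T_Q = 1898 N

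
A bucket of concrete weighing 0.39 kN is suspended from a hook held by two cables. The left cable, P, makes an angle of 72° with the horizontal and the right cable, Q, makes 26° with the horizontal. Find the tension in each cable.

ΣF_x = 0: −T_P·cos72° + T_Q·cos26° = 0 → T_Q = 0.343813·T_P.
ΣF_y = 0: T_P·sin72° + T_Q·sin26° = 0.39.
Substitute: T_P·(0.951057 + 0.343813·0.438371) = 0.39 → T_P = 0.353974 ≈ 0.3540 kN.
Then T_Q = 0.343813 × 0.353974 = 0.1217 kN.

T_P = 0.3540 kN, T_Q = 0.1217 kN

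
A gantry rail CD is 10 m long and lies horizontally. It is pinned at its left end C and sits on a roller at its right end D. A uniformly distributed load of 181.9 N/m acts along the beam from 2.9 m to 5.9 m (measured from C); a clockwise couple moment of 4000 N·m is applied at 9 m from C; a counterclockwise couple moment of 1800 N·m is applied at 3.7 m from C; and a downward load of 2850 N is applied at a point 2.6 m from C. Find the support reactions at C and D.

C_x = 0, C_y = 2195 N, D_y = 1201 N

Resultant of the distributed load: 181.9 × 3 = 545.7 N at 4.4 m from C.
Moments about C: D_y·10 − (181.9·3)·4.4 − 4000 + 1800 − 2850·2.6 = 0 → D_y = 12011.08/10 = 1201.11 ≈ 1201 N.
ΣF_y = 0: C_y + 1201.11 − 181.9·3 − 2850 = 0 → C_y = 2195 N.
ΣF_x = 0: no horizontal applied forces, so C_x = 0.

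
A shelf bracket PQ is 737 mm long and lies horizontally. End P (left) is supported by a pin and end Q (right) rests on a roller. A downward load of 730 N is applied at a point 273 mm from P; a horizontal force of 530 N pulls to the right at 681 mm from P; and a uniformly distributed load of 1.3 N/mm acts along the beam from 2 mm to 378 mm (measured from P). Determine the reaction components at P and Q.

P_x = -530.0 N, P_y = 822.4 N, Q_y = 396.4 N

Resultant of the distributed load: 1.3 × 376 = 488.8 N at 190 mm from P.
Moments about P: Q_y·737 − 730·273 − (1.3·376)·190 = 0 → Q_y = 292162/737 = 396.421 ≈ 396.4 N.
ΣF_y = 0: P_y + 396.421 − 730 − 1.3·376 = 0 → P_y = 822.4 N.
ΣF_x = 0: P_x + 530 = 0 → P_x = -530.0 N.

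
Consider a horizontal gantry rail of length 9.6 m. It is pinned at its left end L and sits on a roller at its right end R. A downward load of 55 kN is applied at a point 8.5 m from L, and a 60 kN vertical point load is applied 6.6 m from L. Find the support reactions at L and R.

ΣM about L: R_y·9.6 − 55·8.5 − 60·6.6 = 0 → R_y = 863.5/9.6 = 89.9479 ≈ 89.95 kN.
ΣF_y = 0: L_y + 89.9479 − 55 − 60 = 0 → L_y = 25.05 kN.
ΣF_x = 0: no horizontal applied forces, so L_x = 0.

L_x = 0, L_y = 25.05 kN, R_y = 89.95 kN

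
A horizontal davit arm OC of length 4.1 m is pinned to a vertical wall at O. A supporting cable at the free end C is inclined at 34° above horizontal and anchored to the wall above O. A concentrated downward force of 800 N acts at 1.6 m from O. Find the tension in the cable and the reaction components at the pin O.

T = 558.3 N, O_x = 462.8 N, O_y = 487.8 N

ΣM about O: T·sin34°·4.1 − 800·1.6 = 0 → T = 1280/(4.1·0.559193) = 558.296 ≈ 558.3 N.
ΣF_x = 0: O_x − T·cos34° = 0 → O_x = 558.296 × 0.829038 = 462.8 N.
ΣF_y = 0: O_y + T·sin34° − 800 = 0 → O_y = 800 − 558.296 × 0.559193 = 487.8 N.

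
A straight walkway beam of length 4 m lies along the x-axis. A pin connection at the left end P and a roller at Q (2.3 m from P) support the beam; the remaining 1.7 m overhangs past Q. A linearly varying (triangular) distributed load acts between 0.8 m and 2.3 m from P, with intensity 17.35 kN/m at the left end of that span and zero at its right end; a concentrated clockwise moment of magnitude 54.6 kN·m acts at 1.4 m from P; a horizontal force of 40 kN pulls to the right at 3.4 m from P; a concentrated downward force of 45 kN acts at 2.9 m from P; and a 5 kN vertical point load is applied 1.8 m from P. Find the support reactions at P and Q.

P_x = -40.00 kN, P_y = -28.73 kN, Q_y = 91.75 kN

Resultant of the triangular load: ½ × 17.35 × 1.5 = 13.0125 kN, acting at 1.3 m from P (one-third of the span from the peak).
Taking moments about P: Q_y·2.3 − (½·17.35·1.5)·1.3 − 54.6 − 45·2.9 − 5·1.8 = 0 → Q_y = 211.01625/2.3 = 91.7462 ≈ 91.75 kN.
ΣF_y = 0: P_y + 91.7462 − ½·17.35·1.5 − 45 − 5 = 0 → P_y = -28.73 kN.
ΣF_x = 0: P_x + 40 = 0 → P_x = -40.00 kN.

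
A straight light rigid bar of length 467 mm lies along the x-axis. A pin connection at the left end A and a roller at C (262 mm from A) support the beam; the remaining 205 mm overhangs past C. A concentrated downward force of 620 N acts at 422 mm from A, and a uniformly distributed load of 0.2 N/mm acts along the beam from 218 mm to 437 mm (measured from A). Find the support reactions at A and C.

Resultant of the distributed load: 0.2 × 219 = 43.8 N at 327.5 mm from A.
Taking moments about A: C_y·262 − 620·422 − (0.2·219)·327.5 = 0 → C_y = 275984.5/262 = 1053.38 ≈ 1053 N.
ΣF_y = 0: A_y + 1053.38 − 620 − 0.2·219 = 0 → A_y = -389.6 N.
ΣF_x = 0: no horizontal applied forces, so A_x = 0.

A_x = 0, A_y = -389.6 N, C_y = 1053 N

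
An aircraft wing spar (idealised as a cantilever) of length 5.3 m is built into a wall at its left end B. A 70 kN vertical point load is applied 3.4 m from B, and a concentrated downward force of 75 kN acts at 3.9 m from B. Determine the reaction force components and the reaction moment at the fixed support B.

ΣF_x = 0: B_x = 0.
ΣF_y = 0: B_y − 70 − 75 = 0 → B_y = 145.0 kN.
ΣM about B: M_B − 70·3.4 − 75·3.9 = 0 → M_B = 530.5 kN·m.

B_x = 0, B_y = 145.0 kN, M_B = 530.5 kN·m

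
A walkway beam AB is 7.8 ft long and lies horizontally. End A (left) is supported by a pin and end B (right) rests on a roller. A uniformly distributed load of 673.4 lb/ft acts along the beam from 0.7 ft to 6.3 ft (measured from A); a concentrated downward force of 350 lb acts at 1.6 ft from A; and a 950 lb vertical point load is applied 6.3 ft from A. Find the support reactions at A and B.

A_x = 0, A_y = 2540 lb, B_y = 2531 lb

Resultant of the distributed load: 673.4 × 5.6 = 3771.04 lb at 3.5 ft from A.
Taking moments about A: B_y·7.8 − (673.4·5.6)·3.5 − 350·1.6 − 950·6.3 = 0 → B_y = 19743.64/7.8 = 2531.24 ≈ 2531 lb.
ΣF_y = 0: A_y + 2531.24 − 673.4·5.6 − 350 − 950 = 0 → A_y = 2540 lb.
ΣF_x = 0: no horizontal applied forces, so A_x = 0.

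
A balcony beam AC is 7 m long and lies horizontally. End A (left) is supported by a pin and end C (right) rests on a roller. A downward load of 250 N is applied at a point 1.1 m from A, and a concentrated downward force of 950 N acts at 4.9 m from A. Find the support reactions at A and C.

A_x = 0, A_y = 495.7 N, C_y = 704.3 N

Moments about A: C_y·7 − 250·1.1 − 950·4.9 = 0 → C_y = 4930/7 = 704.286 ≈ 704.3 N.
ΣF_y = 0: A_y + 704.286 − 250 − 950 = 0 → A_y = 495.7 N.
ΣF_x = 0: no horizontal applied forces, so A_x = 0.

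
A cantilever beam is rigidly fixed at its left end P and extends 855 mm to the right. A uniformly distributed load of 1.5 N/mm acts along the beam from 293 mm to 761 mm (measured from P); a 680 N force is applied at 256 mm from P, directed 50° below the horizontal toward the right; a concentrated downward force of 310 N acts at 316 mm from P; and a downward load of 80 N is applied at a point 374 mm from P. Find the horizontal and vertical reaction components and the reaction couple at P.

P_x = -437.1 N, P_y = 1613 N, M_P = 631200 N·mm

Resultant of the distributed load: 1.5 × 468 = 702 N at 527 mm from P.
ΣF_x = 0: P_x + 680·cos50° = 0 → P_x = -437.1 N.
ΣF_y = 0: P_y − 1.5·468 − 680·sin50° − 310 − 80 = 0 → P_y = 1613 N.
ΣM about P: M_P − (1.5·468)·527 − 680·sin50°·256 − 310·316 − 80·374 = 0 → M_P = 631200 N·mm.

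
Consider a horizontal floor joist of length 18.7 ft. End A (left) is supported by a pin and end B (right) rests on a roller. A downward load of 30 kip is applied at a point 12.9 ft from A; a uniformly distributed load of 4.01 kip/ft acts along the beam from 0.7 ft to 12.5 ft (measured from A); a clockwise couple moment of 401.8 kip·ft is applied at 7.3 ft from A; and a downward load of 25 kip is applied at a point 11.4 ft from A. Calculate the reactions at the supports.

Resultant of the distributed load: 4.01 × 11.8 = 47.318 kip at 6.6 ft from A.
Taking moments about A: B_y·18.7 − 30·12.9 − (4.01·11.8)·6.6 − 401.8 − 25·11.4 = 0 → B_y = 1386.0988/18.7 = 74.1229 ≈ 74.12 kip.
ΣF_y = 0: A_y + 74.1229 − 30 − 4.01·11.8 − 25 = 0 → A_y = 28.20 kip.
ΣF_x = 0: no horizontal applied forces, so A_x = 0.

A_x = 0, A_y = 28.20 kip, B_y = 74.12 kip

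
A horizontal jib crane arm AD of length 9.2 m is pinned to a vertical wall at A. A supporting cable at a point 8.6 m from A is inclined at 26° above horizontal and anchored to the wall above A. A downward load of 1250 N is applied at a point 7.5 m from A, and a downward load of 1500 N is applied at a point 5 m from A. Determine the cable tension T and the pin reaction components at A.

ΣM about A: T·sin26°·8.6 − 1250·7.5 − 1500·5 = 0 → T = 16875/(8.6·0.438371) = 4476.14 ≈ 4476 N.
ΣF_x = 0: A_x − T·cos26° = 0 → A_x = 4476.14 × 0.898794 = 4023 N.
ΣF_y = 0: A_y + T·sin26° − 1250 − 1500 = 0 → A_y = 2750 − 4476.14 × 0.438371 = 787.8 N.

T = 4476 N, A_x = 4023 N, A_y = 787.8 N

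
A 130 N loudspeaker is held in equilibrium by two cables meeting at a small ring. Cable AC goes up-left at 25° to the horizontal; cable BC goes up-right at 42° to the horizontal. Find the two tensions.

T_AC = 105.0 N, T_BC = 128.0 N

ΣF_x = 0: −T_AC·cos25° + T_BC·cos42° = 0 → T_BC = 1.21956·T_AC.
ΣF_y = 0: T_AC·sin25° + T_BC·sin42° = 130.
Substitute: T_AC·(0.422618 + 1.21956·0.669131) = 130 → T_AC = 104.952 ≈ 105.0 N.
Then T_BC = 1.21956 × 104.952 = 128.0 N.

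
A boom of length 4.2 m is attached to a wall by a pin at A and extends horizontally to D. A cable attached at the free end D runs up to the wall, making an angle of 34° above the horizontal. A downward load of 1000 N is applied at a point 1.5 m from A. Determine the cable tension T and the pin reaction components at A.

ΣM about A: T·sin34°·4.2 − 1000·1.5 = 0 → T = 1500/(4.2·0.559193) = 638.675 ≈ 638.7 N.
ΣF_x = 0: A_x − T·cos34° = 0 → A_x = 638.675 × 0.829038 = 529.5 N.
ΣF_y = 0: A_y + T·sin34° − 1000 = 0 → A_y = 1000 − 638.675 × 0.559193 = 642.9 N.

T = 638.7 N, A_x = 529.5 N, A_y = 642.9 N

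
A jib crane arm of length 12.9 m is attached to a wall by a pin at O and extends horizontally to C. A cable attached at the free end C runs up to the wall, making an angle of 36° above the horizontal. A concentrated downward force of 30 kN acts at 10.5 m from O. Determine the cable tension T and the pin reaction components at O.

T = 41.54 kN, O_x = 33.61 kN, O_y = 5.581 kN

ΣM about O: T·sin36°·12.9 − 30·10.5 = 0 → T = 315/(12.9·0.587785) = 41.5434 ≈ 41.54 kN.
ΣF_x = 0: O_x − T·cos36° = 0 → O_x = 41.5434 × 0.809017 = 33.61 kN.
ΣF_y = 0: O_y + T·sin36° − 30 = 0 → O_y = 30 − 41.5434 × 0.587785 = 5.581 kN.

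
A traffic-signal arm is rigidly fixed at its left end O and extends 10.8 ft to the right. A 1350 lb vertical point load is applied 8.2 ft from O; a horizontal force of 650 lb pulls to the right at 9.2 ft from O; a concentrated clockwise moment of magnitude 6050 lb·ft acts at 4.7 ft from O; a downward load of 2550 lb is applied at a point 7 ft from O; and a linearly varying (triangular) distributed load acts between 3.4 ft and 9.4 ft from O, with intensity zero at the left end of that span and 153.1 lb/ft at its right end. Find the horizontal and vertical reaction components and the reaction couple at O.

Resultant of the triangular load: ½ × 153.1 × 6 = 459.3 lb, acting at 7.4 ft from O (one-third of the span from the peak).
ΣF_x = 0: O_x + 650 = 0 → O_x = -650.0 lb.
ΣF_y = 0: O_y − 1350 − 2550 − ½·153.1·6 = 0 → O_y = 4359 lb.
ΣM about O: M_O − 1350·8.2 − 6050 − 2550·7 − (½·153.1·6)·7.4 = 0 → M_O = 38370 lb·ft.

O_x = -650.0 lb, O_y = 4359 lb, M_O = 38370 lb·ft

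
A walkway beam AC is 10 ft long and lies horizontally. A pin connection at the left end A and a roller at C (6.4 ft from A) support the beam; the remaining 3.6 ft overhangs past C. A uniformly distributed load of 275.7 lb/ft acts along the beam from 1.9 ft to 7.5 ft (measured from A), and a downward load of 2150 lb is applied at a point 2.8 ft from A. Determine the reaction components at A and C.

Resultant of the distributed load: 275.7 × 5.6 = 1543.92 lb at 4.7 ft from A.
ΣM about A: C_y·6.4 − (275.7·5.6)·4.7 − 2150·2.8 = 0 → C_y = 13276.424/6.4 = 2074.44 ≈ 2074 lb.
ΣF_y = 0: A_y + 2074.44 − 275.7·5.6 − 2150 = 0 → A_y = 1619 lb.
ΣF_x = 0: no horizontal applied forces, so A_x = 0.

A_x = 0, A_y = 1619 lb, C_y = 2074 lb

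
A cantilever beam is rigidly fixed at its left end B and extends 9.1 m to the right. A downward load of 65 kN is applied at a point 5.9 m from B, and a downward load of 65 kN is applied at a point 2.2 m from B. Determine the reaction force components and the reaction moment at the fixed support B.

ΣF_x = 0: B_x = 0.
ΣF_y = 0: B_y − 65 − 65 = 0 → B_y = 130.0 kN.
ΣM about B: M_B − 65·5.9 − 65·2.2 = 0 → M_B = 526.5 kN·m.

B_x = 0, B_y = 130.0 kN, M_B = 526.5 kN·m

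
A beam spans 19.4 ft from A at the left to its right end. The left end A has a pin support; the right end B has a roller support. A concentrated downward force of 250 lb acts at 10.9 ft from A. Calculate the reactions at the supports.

ΣM about A: B_y·19.4 − 250·10.9 = 0 → B_y = 2725/19.4 = 140.464 ≈ 140.5 lb.
ΣF_y = 0: A_y + 140.464 − 250 = 0 → A_y = 109.5 lb.
ΣF_x = 0: no horizontal applied forces, so A_x = 0.

A_x = 0, A_y = 109.5 lb, B_y = 140.5 lb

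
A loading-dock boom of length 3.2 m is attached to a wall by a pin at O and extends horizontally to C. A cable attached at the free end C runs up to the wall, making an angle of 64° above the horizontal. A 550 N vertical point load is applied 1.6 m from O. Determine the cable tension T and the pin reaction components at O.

ΣM about O: T·sin64°·3.2 − 550·1.6 = 0 → T = 880/(3.2·0.898794) = 305.966 ≈ 306.0 N.
ΣF_x = 0: O_x − T·cos64° = 0 → O_x = 305.966 × 0.438371 = 134.1 N.
ΣF_y = 0: O_y + T·sin64° − 550 = 0 → O_y = 550 − 305.966 × 0.898794 = 275.0 N.

T = 306.0 N, O_x = 134.1 N, O_y = 275.0 N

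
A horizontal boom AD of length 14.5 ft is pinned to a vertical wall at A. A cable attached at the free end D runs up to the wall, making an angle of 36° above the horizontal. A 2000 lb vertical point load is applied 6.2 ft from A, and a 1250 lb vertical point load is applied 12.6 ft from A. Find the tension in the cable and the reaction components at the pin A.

T = 3303 lb, A_x = 2672 lb, A_y = 1309 lb

ΣM about A: T·sin36°·14.5 − 2000·6.2 − 1250·12.6 = 0 → T = 28150/(14.5·0.587785) = 3302.87 ≈ 3303 lb.
ΣF_x = 0: A_x − T·cos36° = 0 → A_x = 3302.87 × 0.809017 = 2672 lb.
ΣF_y = 0: A_y + T·sin36° − 2000 − 1250 = 0 → A_y = 3250 − 3302.87 × 0.587785 = 1309 lb.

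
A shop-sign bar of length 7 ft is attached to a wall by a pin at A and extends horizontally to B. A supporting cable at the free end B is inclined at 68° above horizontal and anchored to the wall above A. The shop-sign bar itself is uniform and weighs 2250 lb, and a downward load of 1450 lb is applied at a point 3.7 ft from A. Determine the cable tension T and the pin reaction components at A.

ΣM about A: T·sin68°·7 − 2250·3.5 − 1450·3.7 = 0 → T = 13240/(7·0.927184) = 2039.97 ≈ 2040 lb.
ΣF_x = 0: A_x − T·cos68° = 0 → A_x = 2039.97 × 0.374607 = 764.2 lb.
ΣF_y = 0: A_y + T·sin68° − 2250 − 1450 = 0 → A_y = 3700 − 2039.97 × 0.927184 = 1809 lb.

T = 2040 lb, A_x = 764.2 lb, A_y = 1809 lb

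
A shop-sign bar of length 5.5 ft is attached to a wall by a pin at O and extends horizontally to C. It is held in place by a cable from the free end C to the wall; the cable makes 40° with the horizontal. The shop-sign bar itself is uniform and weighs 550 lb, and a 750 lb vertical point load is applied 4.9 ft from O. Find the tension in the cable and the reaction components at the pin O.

T = 1467 lb, O_x = 1124 lb, O_y = 356.8 lb

ΣM about O: T·sin40°·5.5 − 550·2.75 − 750·4.9 = 0 → T = 5187.5/(5.5·0.642788) = 1467.33 ≈ 1467 lb.
ΣF_x = 0: O_x − T·cos40° = 0 → O_x = 1467.33 × 0.766044 = 1124 lb.
ΣF_y = 0: O_y + T·sin40° − 550 − 750 = 0 → O_y = 1300 − 1467.33 × 0.642788 = 356.8 lb.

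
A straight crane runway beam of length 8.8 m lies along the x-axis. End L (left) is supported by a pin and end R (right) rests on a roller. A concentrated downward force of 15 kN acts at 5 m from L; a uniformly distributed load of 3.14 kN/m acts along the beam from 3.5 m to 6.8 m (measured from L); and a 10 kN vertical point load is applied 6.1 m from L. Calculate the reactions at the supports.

L_x = 0, L_y = 13.84 kN, R_y = 21.52 kN

Resultant of the distributed load: 3.14 × 3.3 = 10.362 kN at 5.15 m from L.
ΣM about L: R_y·8.8 − 15·5 − (3.14·3.3)·5.15 − 10·6.1 = 0 → R_y = 189.3643/8.8 = 21.5187 ≈ 21.52 kN.
ΣF_y = 0: L_y + 21.5187 − 15 − 3.14·3.3 − 10 = 0 → L_y = 13.84 kN.
ΣF_x = 0: no horizontal applied forces, so L_x = 0.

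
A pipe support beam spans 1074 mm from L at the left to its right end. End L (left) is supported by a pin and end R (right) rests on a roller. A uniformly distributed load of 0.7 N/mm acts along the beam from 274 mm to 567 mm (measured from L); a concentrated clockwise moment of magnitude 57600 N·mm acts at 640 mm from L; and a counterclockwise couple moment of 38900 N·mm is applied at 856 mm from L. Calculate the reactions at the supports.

Resultant of the distributed load: 0.7 × 293 = 205.1 N at 420.5 mm from L.
ΣM about L: R_y·1074 − (0.7·293)·420.5 − 57600 + 38900 = 0 → R_y = 104944.55/1074 = 97.7137 ≈ 97.71 N.
ΣF_y = 0: L_y + 97.7137 − 0.7·293 = 0 → L_y = 107.4 N.
ΣF_x = 0: no horizontal applied forces, so L_x = 0.

L_x = 0, L_y = 107.4 N, R_y = 97.71 N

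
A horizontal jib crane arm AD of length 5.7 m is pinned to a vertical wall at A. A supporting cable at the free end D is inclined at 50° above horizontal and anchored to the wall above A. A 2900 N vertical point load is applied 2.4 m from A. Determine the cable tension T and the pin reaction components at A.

ΣM about A: T·sin50°·5.7 − 2900·2.4 = 0 → T = 6960/(5.7·0.766044) = 1593.97 ≈ 1594 N.
ΣF_x = 0: A_x − T·cos50° = 0 → A_x = 1593.97 × 0.642788 = 1025 N.
ΣF_y = 0: A_y + T·sin50° − 2900 = 0 → A_y = 2900 − 1593.97 × 0.766044 = 1679 N.

T = 1594 N, A_x = 1025 N, A_y = 1679 N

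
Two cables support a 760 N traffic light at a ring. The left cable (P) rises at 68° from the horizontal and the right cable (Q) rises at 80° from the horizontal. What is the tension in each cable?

T_P = 249.0 N, T_Q = 537.3 N

ΣF_x = 0: −T_P·cos68° + T_Q·cos80° = 0 → T_Q = 2.15727·T_P.
ΣF_y = 0: T_P·sin68° + T_Q·sin80° = 760.
Substitute: T_P·(0.927184 + 2.15727·0.984808) = 760 → T_P = 249.043 ≈ 249.0 N.
Then T_Q = 2.15727 × 249.043 = 537.3 N.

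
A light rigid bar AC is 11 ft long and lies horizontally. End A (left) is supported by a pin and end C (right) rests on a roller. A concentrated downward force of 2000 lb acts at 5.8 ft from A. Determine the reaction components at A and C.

A_x = 0, A_y = 945.5 lb, C_y = 1055 lb

Moments about A: C_y·11 − 2000·5.8 = 0 → C_y = 11600/11 = 1054.55 ≈ 1055 lb.
ΣF_y = 0: A_y + 1054.55 − 2000 = 0 → A_y = 945.5 lb.
ΣF_x = 0: no horizontal applied forces, so A_x = 0.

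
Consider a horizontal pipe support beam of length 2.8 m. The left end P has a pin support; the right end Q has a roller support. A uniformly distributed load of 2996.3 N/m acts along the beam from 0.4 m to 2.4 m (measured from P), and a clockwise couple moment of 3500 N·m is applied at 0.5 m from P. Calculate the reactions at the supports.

Resultant of the distributed load: 2996.3 × 2 = 5992.6 N at 1.4 m from P.
Moments about P: Q_y·2.8 − (2996.3·2)·1.4 − 3500 = 0 → Q_y = 11889.64/2.8 = 4246.3 ≈ 4246 N.
ΣF_y = 0: P_y + 4246.3 − 2996.3·2 = 0 → P_y = 1746 N.
ΣF_x = 0: no horizontal applied forces, so P_x = 0.

P_x = 0, P_y = 1746 N, Q_y = 4246 N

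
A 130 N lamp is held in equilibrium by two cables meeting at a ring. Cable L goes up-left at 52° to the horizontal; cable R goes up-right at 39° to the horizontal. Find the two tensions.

T_L = 101.0 N, T_R = 80.05 N

ΣF_x = 0: −T_L·cos52° + T_R·cos39° = 0 → T_R = 0.792208·T_L.
ΣF_y = 0: T_L·sin52° + T_R·sin39° = 130.
Substitute: T_L·(0.788011 + 0.792208·0.62932) = 130 → T_L = 101.044 ≈ 101.0 N.
Then T_R = 0.792208 × 101.044 = 80.05 N.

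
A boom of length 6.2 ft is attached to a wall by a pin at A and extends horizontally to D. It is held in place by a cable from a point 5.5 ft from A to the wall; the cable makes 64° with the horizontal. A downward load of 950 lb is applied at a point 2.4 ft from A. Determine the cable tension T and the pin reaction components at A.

ΣM about A: T·sin64°·5.5 − 950·2.4 = 0 → T = 2280/(5.5·0.898794) = 461.224 ≈ 461.2 lb.
ΣF_x = 0: A_x − T·cos64° = 0 → A_x = 461.224 × 0.438371 = 202.2 lb.
ΣF_y = 0: A_y + T·sin64° − 950 = 0 → A_y = 950 − 461.224 × 0.898794 = 535.5 lb.

T = 461.2 lb, A_x = 202.2 lb, A_y = 535.5 lb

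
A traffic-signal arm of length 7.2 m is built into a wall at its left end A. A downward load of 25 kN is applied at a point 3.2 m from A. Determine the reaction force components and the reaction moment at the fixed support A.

ΣF_x = 0: A_x = 0.
ΣF_y = 0: A_y − 25 = 0 → A_y = 25.00 kN.
ΣM about A: M_A − 25·3.2 = 0 → M_A = 80.00 kN·m.

A_x = 0, A_y = 25.00 kN, M_A = 80.00 kN·m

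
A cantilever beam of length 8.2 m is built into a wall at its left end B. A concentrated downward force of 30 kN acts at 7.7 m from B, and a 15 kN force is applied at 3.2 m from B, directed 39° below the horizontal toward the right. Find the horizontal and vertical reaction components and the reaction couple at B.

B_x = -11.66 kN, B_y = 39.44 kN, M_B = 261.2 kN·m

ΣF_x = 0: B_x + 15·cos39° = 0 → B_x = -11.66 kN.
ΣF_y = 0: B_y − 30 − 15·sin39° = 0 → B_y = 39.44 kN.
ΣM about B: M_B − 30·7.7 − 15·sin39°·3.2 = 0 → M_B = 261.2 kN·m.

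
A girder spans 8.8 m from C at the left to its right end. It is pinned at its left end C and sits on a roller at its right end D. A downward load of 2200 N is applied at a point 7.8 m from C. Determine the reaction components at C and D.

Moments about C: D_y·8.8 − 2200·7.8 = 0 → D_y = 17160/8.8 = 1950 N.
ΣF_y = 0: C_y + 1950 − 2200 = 0 → C_y = 250.0 N.
ΣF_x = 0: no horizontal applied forces, so C_x = 0.

C_x = 0, C_y = 250.0 N, D_y = 1950 N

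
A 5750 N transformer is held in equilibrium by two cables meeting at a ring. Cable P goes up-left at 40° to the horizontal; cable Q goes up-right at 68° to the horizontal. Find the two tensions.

ΣF_x = 0: −T_P·cos40° + T_Q·cos68° = 0 → T_Q = 2.04493·T_P.
ΣF_y = 0: T_P·sin40° + T_Q·sin68° = 5750.
Substitute: T_P·(0.642788 + 2.04493·0.927184) = 5750 → T_P = 2264.84 ≈ 2265 N.
Then T_Q = 2.04493 × 2264.84 = 4631 N.

T_P = 2265 N, T_Q = 4631 N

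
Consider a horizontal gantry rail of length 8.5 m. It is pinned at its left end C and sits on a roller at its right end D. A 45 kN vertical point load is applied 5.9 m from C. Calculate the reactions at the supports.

C_x = 0, C_y = 13.76 kN, D_y = 31.24 kN

Taking moments about C: D_y·8.5 − 45·5.9 = 0 → D_y = 265.5/8.5 = 31.2353 ≈ 31.24 kN.
ΣF_y = 0: C_y + 31.2353 − 45 = 0 → C_y = 13.76 kN.
ΣF_x = 0: no horizontal applied forces, so C_x = 0.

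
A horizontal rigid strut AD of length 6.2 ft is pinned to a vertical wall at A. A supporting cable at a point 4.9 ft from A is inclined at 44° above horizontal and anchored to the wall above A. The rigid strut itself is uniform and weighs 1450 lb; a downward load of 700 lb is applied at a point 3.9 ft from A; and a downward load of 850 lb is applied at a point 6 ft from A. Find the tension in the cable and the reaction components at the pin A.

T = 3621 lb, A_x = 2605 lb, A_y = 484.7 lb

ΣM about A: T·sin44°·4.9 − 1450·3.1 − 700·3.9 − 850·6 = 0 → T = 12325/(4.9·0.694658) = 3620.93 ≈ 3621 lb.
ΣF_x = 0: A_x − T·cos44° = 0 → A_x = 3620.93 × 0.71934 = 2605 lb.
ΣF_y = 0: A_y + T·sin44° − 1450 − 700 − 850 = 0 → A_y = 3000 − 3620.93 × 0.694658 = 484.7 lb.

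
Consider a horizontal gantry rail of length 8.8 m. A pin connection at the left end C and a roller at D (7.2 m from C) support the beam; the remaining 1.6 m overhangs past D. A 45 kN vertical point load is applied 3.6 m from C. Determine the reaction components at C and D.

C_x = 0, C_y = 22.50 kN, D_y = 22.50 kN

Taking moments about C: D_y·7.2 − 45·3.6 = 0 → D_y = 162/7.2 = 22.50 kN.
ΣF_y = 0: C_y + 22.5 − 45 = 0 → C_y = 22.50 kN.
ΣF_x = 0: no horizontal applied forces, so C_x = 0.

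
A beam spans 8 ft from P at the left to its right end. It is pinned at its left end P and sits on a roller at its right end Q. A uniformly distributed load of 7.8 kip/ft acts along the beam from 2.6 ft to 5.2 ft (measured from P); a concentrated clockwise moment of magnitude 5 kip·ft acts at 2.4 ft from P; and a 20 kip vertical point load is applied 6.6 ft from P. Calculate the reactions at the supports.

P_x = 0, P_y = 13.27 kip, Q_y = 27.01 kip

Resultant of the distributed load: 7.8 × 2.6 = 20.28 kip at 3.9 ft from P.
Moments about P: Q_y·8 − (7.8·2.6)·3.9 − 5 − 20·6.6 = 0 → Q_y = 216.092/8 = 27.0115 ≈ 27.01 kip.
ΣF_y = 0: P_y + 27.0115 − 7.8·2.6 − 20 = 0 → P_y = 13.27 kip.
ΣF_x = 0: no horizontal applied forces, so P_x = 0.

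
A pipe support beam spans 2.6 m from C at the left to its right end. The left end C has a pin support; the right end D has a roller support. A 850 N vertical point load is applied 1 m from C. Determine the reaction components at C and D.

Moments about C: D_y·2.6 − 850·1 = 0 → D_y = 850/2.6 = 326.923 ≈ 326.9 N.
ΣF_y = 0: C_y + 326.923 − 850 = 0 → C_y = 523.1 N.
ΣF_x = 0: no horizontal applied forces, so C_x = 0.

C_x = 0, C_y = 523.1 N, D_y = 326.9 N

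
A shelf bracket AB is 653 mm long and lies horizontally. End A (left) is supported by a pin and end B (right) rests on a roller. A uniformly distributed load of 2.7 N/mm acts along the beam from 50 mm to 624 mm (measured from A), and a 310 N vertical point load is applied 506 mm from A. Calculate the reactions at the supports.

A_x = 0, A_y = 819.8 N, B_y = 1040 N

Resultant of the distributed load: 2.7 × 574 = 1549.8 N at 337 mm from A.
Taking moments about A: B_y·653 − (2.7·574)·337 − 310·506 = 0 → B_y = 679142.6/653 = 1040.03 ≈ 1040 N.
ΣF_y = 0: A_y + 1040.03 − 2.7·574 − 310 = 0 → A_y = 819.8 N.
ΣF_x = 0: no horizontal applied forces, so A_x = 0.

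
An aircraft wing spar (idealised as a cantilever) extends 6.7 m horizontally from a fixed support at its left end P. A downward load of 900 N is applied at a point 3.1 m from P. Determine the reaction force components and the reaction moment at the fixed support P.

P_x = 0, P_y = 900.0 N, M_P = 2790 N·m

ΣF_x = 0: P_x = 0.
ΣF_y = 0: P_y − 900 = 0 → P_y = 900.0 N.
ΣM about P: M_P − 900·3.1 = 0 → M_P = 2790 N·m.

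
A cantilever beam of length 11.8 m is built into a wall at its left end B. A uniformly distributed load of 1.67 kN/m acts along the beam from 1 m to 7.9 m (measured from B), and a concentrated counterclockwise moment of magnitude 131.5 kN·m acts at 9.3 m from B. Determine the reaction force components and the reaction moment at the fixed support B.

B_x = 0, B_y = 11.52 kN, M_B = -80.22 kN·m

Resultant of the distributed load: 1.67 × 6.9 = 11.523 kN at 4.45 m from B.
ΣF_x = 0: B_x = 0.
ΣF_y = 0: B_y − 1.67·6.9 = 0 → B_y = 11.52 kN.
ΣM about B: M_B − (1.67·6.9)·4.45 + 131.5 = 0 → M_B = -80.22 kN·m.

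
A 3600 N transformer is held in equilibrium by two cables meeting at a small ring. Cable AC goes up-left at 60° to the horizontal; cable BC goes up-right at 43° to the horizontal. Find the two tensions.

ΣF_x = 0: −T_AC·cos60° + T_BC·cos43° = 0 → T_BC = 0.683664·T_AC.
ΣF_y = 0: T_AC·sin60° + T_BC·sin43° = 3600.
Substitute: T_AC·(0.866025 + 0.683664·0.681998) = 3600 → T_AC = 2702.13 ≈ 2702 N.
Then T_BC = 0.683664 × 2702.13 = 1847 N.

T_AC = 2702 N, T_BC = 1847 N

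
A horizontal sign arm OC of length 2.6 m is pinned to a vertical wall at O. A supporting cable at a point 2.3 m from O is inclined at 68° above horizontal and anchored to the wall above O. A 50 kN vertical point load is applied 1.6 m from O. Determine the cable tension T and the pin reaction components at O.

ΣM about O: T·sin68°·2.3 − 50·1.6 = 0 → T = 80/(2.3·0.927184) = 37.5142 ≈ 37.51 kN.
ΣF_x = 0: O_x − T·cos68° = 0 → O_x = 37.5142 × 0.374607 = 14.05 kN.
ΣF_y = 0: O_y + T·sin68° − 50 = 0 → O_y = 50 − 37.5142 × 0.927184 = 15.22 kN.

T = 37.51 kN, O_x = 14.05 kN, O_y = 15.22 kN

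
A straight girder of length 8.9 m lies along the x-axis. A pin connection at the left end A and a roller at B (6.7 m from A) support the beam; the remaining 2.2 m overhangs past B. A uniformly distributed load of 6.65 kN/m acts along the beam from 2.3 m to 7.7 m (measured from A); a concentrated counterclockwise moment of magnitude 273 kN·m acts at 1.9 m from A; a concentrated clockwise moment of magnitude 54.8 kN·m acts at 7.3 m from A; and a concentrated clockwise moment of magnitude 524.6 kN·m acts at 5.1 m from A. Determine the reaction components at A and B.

Resultant of the distributed load: 6.65 × 5.4 = 35.91 kN at 5 m from A.
Taking moments about A: B_y·6.7 − (6.65·5.4)·5 + 273 − 54.8 − 524.6 = 0 → B_y = 485.95/6.7 = 72.5299 ≈ 72.53 kN.
ΣF_y = 0: A_y + 72.5299 − 6.65·5.4 = 0 → A_y = -36.62 kN.
ΣF_x = 0: no horizontal applied forces, so A_x = 0.

A_x = 0, A_y = -36.62 kN, B_y = 72.53 kN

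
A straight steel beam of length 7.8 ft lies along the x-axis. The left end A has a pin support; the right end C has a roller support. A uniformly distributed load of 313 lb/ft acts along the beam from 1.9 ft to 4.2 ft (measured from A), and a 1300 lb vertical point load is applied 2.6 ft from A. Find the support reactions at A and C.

A_x = 0, A_y = 1305 lb, C_y = 714.8 lb

Resultant of the distributed load: 313 × 2.3 = 719.9 lb at 3.05 ft from A.
Moments about A: C_y·7.8 − (313·2.3)·3.05 − 1300·2.6 = 0 → C_y = 5575.695/7.8 = 714.833 ≈ 714.8 lb.
ΣF_y = 0: A_y + 714.833 − 313·2.3 − 1300 = 0 → A_y = 1305 lb.
ΣF_x = 0: no horizontal applied forces, so A_x = 0.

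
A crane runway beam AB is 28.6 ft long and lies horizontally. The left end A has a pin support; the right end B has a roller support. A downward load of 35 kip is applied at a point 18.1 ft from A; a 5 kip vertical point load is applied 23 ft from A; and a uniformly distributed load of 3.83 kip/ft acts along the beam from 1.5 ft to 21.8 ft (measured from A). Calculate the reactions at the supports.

A_x = 0, A_y = 59.91 kip, B_y = 57.84 kip

Resultant of the distributed load: 3.83 × 20.3 = 77.749 kip at 11.65 ft from A.
Moments about A: B_y·28.6 − 35·18.1 − 5·23 − (3.83·20.3)·11.65 = 0 → B_y = 1654.27585/28.6 = 57.8418 ≈ 57.84 kip.
ΣF_y = 0: A_y + 57.8418 − 35 − 5 − 3.83·20.3 = 0 → A_y = 59.91 kip.
ΣF_x = 0: no horizontal applied forces, so A_x = 0.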